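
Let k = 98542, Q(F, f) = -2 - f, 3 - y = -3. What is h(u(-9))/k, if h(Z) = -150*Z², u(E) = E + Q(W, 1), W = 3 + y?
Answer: -10800/49271 ≈ -0.21920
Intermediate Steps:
y = 6 (y = 3 - 1*(-3) = 3 + 3 = 6)
W = 9 (W = 3 + 6 = 9)
u(E) = -3 + E (u(E) = E + (-2 - 1*1) = E + (-2 - 1) = E - 3 = -3 + E)
h(u(-9))/k = -150*(-3 - 9)²/98542 = -150*(-12)²*(1/98542) = -150*144*(1/98542) = -21600*1/98542 = -10800/49271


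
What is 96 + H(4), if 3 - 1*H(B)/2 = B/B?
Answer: 100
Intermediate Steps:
H(B) = 4 (H(B) = 6 - 2*B/B = 6 - 2*1 = 6 - 2 = 4)
96 + H(4) = 96 + 4 = 100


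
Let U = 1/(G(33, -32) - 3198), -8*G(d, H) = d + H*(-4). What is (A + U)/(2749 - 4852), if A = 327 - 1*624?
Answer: 7646273/54141735 ≈ 0.14123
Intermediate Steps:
G(d, H) = H/2 - d/8 (G(d, H) = -(d + H*(-4))/8 = -(d - 4*H)/8 = H/2 - d/8)
A = -297 (A = 327 - 624 = -297)
U = -8/25745 (U = 1/(((1/2)*(-32) - 1/8*33) - 3198) = 1/((-16 - 33/8) - 3198) = 1/(-161/8 - 3198) = 1/(-25745/8) = -8/25745 ≈ -0.00031074)
(A + U)/(2749 - 4852) = (-297 - 8/25745)/(2749 - 4852) = -7646273/25745/(-2103) = -7646273/25745*(-1/2103) = 7646273/54141735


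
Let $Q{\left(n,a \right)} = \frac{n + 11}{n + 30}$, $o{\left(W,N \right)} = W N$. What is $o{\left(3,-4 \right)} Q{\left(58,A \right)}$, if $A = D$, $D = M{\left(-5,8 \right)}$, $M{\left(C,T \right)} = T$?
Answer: $- \frac{207}{22} \approx -9.4091$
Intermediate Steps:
$o{\left(W,N \right)} = N W$
$D = 8$
$A = 8$
$Q{\left(n,a \right)} = \frac{11 + n}{30 + n}$
$o{\left(3,-4 \right)} Q{\left(58,A \right)} = \left(-4\right) 3 \frac{11 + 58}{30 + 58} = - 12 \cdot \frac{1}{88} \cdot 69 = \left(-12\right) \frac{69}{88} = - \frac{207}{22}$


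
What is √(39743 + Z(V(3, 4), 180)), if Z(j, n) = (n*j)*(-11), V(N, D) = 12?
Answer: √15983 ≈ 126.42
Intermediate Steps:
Z(j, n) = -11*j*n (Z(j, n) = (j*n)*(-11) = -11*j*n)
√(39743 + Z(V(3, 4), 180)) = √(39743 - 11*12*180) = √(39743 - 23760) = √15983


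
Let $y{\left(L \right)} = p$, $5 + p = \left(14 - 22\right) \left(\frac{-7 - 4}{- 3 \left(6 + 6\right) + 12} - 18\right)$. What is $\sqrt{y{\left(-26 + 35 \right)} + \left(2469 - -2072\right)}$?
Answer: $\frac{\sqrt{42087}}{3} \approx 68.384$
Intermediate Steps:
$p = \frac{406}{3}$ ($p = -5 + \left(14 - 22\right) \left(\frac{-7 - 4}{- 3 \left(6 + 6\right) + 12} - 18\right) = -5 - 8 \left(- \frac{11}{\left(-3\right) 12 + 12} - 18\right) = -5 - 8 \left(- \frac{11}{-36 + 12} - 18\right) = -5 - 8 \left(- \frac{11}{-24} - 18\right) = -5 - 8 \left(\left(-11\right) \left(- \frac{1}{24}\right) - 18\right) = -5 - 8 \left(\frac{11}{24} - 18\right) = -5 - - \frac{421}{3} = -5 + \frac{421}{3} = \frac{406}{3} \approx 135.33$)
$y{\left(L \right)} = \frac{406}{3}$
$\sqrt{y{\left(-26 + 35 \right)} + \left(2469 - -2072\right)} = \sqrt{\frac{406}{3} + \left(2469 - -2072\right)} = \sqrt{\frac{406}{3} + \left(2469 + 2072\right)} = \sqrt{\frac{406}{3} + 4541} = \sqrt{\frac{14029}{3}} = \frac{\sqrt{42087}}{3}$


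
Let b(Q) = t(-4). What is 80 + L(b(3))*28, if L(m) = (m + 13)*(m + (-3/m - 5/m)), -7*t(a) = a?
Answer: -35160/7 ≈ -5022.9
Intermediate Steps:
t(a) = -a/7
b(Q) = 4/7 (b(Q) = -⅐*(-4) = 4/7)
L(m) = (13 + m)*(m - 8/m)
80 + L(b(3))*28 = 80 + (-8 + (4/7)² - 104/4/7 + 13*(4/7))*28 = 80 + (-8 + 16/49 - 104*7/4 + 52/7)*28 = 80 + (-8 + 16/49 - 182 + 52/7)*28 = 80 - 8930/49*28 = 80 - 35720/7 = -35160/7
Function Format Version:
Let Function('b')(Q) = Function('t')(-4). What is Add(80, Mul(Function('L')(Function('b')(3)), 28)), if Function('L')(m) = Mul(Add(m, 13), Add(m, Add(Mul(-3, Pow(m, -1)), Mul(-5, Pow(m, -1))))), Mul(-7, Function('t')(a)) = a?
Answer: Rational(-35160, 7) ≈ -5022.9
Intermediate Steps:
Function('t')(a) = Mul(Rational(-1, 7), a)
Function('b')(Q) = Rational(4, 7) (Function('b')(Q) = Mul(Rational(-1, 7), -4) = Rational(4, 7))
Function('L')(m) = Mul(Add(13, m), Add(m, Mul(-8, Pow(m, -1))))
Add(80, Mul(Function('L')(Function('b')(3)), 28)) = Add(80, Mul(Add(-8, Pow(Rational(4, 7), 2), Mul(-104, Pow(Rational(4, 7), -1)), Mul(13, Rational(4, 7))), 28)) = Add(80, Mul(Add(-8, Rational(16, 49), Mul(-104, Rational(7, 4)), Rational(52, 7)), 28)) = Add(80, Mul(Add(-8, Rational(16, 49), -182, Rational(52, 7)), 28)) = Add(80, Mul(Rational(-8930, 49), 28)) = Add(80, Rational(-35720, 7)) = Rational(-35160, 7)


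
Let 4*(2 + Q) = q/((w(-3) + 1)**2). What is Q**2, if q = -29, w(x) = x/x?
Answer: 3721/256 ≈ 14.535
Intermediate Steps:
w(x) = 1
Q = -61/16 (Q = -2 + (-29/(1 + 1)**2)/4 = -2 + (-29/(2**2))/4 = -2 + (-29/4)/4 = -2 + (-29*1/4)/4 = -2 + (1/4)*(-29/4) = -2 - 29/16 = -61/16 ≈ -3.8125)
Q**2 = (-61/16)**2 = 3721/256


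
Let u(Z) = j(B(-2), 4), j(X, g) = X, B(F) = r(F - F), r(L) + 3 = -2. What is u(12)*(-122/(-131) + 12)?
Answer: -8470/131 ≈ -64.656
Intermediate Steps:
r(L) = -5 (r(L) = -3 - 2 = -5)
B(F) = -5
u(Z) = -5
u(12)*(-122/(-131) + 12) = -5*(-122/(-131) + 12) = -5*(-122*(-1/131) + 12) = -5*(122/131 + 12) = -5*1694/131 = -8470/131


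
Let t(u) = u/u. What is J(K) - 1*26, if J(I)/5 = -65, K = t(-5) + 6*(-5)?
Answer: -351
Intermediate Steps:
t(u) = 1
K = -29 (K = 1 + 6*(-5) = 1 - 30 = -29)
J(I) = -325 (J(I) = 5*(-65) = -325)
J(K) - 1*26 = -325 - 1*26 = -325 - 26 = -351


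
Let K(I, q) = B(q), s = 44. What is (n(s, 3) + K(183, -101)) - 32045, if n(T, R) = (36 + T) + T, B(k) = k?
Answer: -32022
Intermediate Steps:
n(T, R) = 36 + 2*T
K(I, q) = q
(n(s, 3) + K(183, -101)) - 32045 = ((36 + 2*44) - 101) - 32045 = ((36 + 88) - 101) - 32045 = (124 - 101) - 32045 = 23 - 32045 = -32022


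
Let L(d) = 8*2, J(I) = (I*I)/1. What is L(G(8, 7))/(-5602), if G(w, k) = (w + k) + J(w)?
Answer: -8/2801 ≈ -0.0028561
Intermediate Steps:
J(I) = I² (J(I) = I²*1 = I²)
G(w, k) = k + w + w² (G(w, k) = (w + k) + w² = (k + w) + w² = k + w + w²)
L(d) = 16
L(G(8, 7))/(-5602) = 16/(-5602) = 16*(-1/5602) = -8/2801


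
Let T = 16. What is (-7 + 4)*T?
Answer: -48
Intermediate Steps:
(-7 + 4)*T = (-7 + 4)*16 = -3*16 = -48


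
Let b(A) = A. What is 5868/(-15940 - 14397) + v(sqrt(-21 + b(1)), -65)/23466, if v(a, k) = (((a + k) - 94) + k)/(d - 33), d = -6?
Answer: -2681722772/13881816819 - I*sqrt(5)/457587 ≈ -0.19318 - 4.8866e-6*I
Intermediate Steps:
v(a, k) = 94/39 - 2*k/39 - a/39 (v(a, k) = (((a + k) - 94) + k)/(-6 - 33) = ((-94 + a + k) + k)/(-39) = (-94 + a + 2*k)*(-1/39) = 94/39 - 2*k/39 - a/39)
5868/(-15940 - 14397) + v(sqrt(-21 + b(1)), -65)/23466 = 5868/(-15940 - 14397) + (94/39 - 2/39*(-65) - sqrt(-21 + 1)/39)/23466 = 5868/(-30337) + (94/39 + 10/3 - 2*I*sqrt(5)/39)*(1/23466) = 5868*(-1/30337) + (94/39 + 10/3 - 2*I*sqrt(5)/39)*(1/23466) = -5868/30337 + (94/39 + 10/3 - 2*I*sqrt(5)/39)*(1/23466) = -5868/30337 + (224/39 - 2*I*sqrt(5)/39)*(1/23466) = -5868/30337 + (112/457587 - I*sqrt(5)/457587) = -2681722772/13881816819 - I*sqrt(5)/457587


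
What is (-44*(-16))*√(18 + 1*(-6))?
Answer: 1408*√3 ≈ 2438.7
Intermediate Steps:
(-44*(-16))*√(18 + 1*(-6)) = 704*√(18 - 6) = 704*√12 = 704*(2*√3) = 1408*√3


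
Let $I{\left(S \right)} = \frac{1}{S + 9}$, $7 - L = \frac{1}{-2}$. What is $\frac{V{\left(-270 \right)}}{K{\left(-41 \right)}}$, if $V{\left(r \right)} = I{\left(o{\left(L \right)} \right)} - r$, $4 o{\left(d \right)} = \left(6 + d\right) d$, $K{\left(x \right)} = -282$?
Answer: $- \frac{74123}{77409} \approx -0.95755$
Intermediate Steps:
$L = \frac{15}{2}$ ($L = 7 - \frac{1}{-2} = 7 - - \frac{1}{2} = 7 + \frac{1}{2} = \frac{15}{2} \approx 7.5$)
$o{\left(d \right)} = \frac{d \left(6 + d\right)}{4}$ ($o{\left(d \right)} = \frac{\left(6 + d\right) d}{4} = \frac{d \left(6 + d\right)}{4}$)
$I{\left(S \right)} = \frac{1}{9 + S}$
$V{\left(r \right)} = \frac{16}{549} - r$ ($V{\left(r \right)} = \frac{1}{9 + \frac{1}{4} \cdot \frac{15}{2} \left(6 + \frac{15}{2}\right)} - r = \frac{1}{9 + \frac{1}{4} \cdot \frac{15}{2} \cdot \frac{27}{2}} - r = \frac{1}{9 + \frac{405}{16}} - r = \frac{1}{\frac{549}{16}} - r = \frac{16}{549} - r$)
$\frac{V{\left(-270 \right)}}{K{\left(-41 \right)}} = \frac{\frac{16}{549} - -270}{-282} = \left(\frac{16}{549} + 270\right) \left(- \frac{1}{282}\right) = \frac{148246}{549} \left(- \frac{1}{282}\right) = - \frac{74123}{77409}$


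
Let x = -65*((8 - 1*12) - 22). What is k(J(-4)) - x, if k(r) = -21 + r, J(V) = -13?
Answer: -1724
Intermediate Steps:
x = 1690 (x = -65*((8 - 12) - 22) = -65*(-4 - 22) = -65*(-26) = 1690)
k(J(-4)) - x = (-21 - 13) - 1*1690 = -34 - 1690 = -1724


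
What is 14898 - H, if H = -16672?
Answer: 31570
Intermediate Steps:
14898 - H = 14898 - 1*(-16672) = 14898 + 16672 = 31570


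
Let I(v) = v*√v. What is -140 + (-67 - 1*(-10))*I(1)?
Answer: -197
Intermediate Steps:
I(v) = v^(3/2)
-140 + (-67 - 1*(-10))*I(1) = -140 + (-67 - 1*(-10))*1^(3/2) = -140 + (-67 + 10)*1 = -140 - 57*1 = -140 - 57 = -197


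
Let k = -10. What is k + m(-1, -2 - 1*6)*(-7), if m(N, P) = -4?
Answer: 18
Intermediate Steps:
k + m(-1, -2 - 1*6)*(-7) = -10 - 4*(-7) = -10 + 28 = 18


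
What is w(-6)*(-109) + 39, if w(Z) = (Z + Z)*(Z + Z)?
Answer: -15657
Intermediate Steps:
w(Z) = 4*Z² (w(Z) = (2*Z)*(2*Z) = 4*Z²)
w(-6)*(-109) + 39 = (4*(-6)²)*(-109) + 39 = (4*36)*(-109) + 39 = 144*(-109) + 39 = -15696 + 39 = -15657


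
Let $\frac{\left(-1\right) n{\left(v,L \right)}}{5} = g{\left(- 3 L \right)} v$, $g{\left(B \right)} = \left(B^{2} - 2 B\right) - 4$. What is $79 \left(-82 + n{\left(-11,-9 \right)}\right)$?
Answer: $2909017$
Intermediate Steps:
$g{\left(B \right)} = -4 + B^{2} - 2 B$
$n{\left(v,L \right)} = - 5 v \left(-4 + 6 L + 9 L^{2}\right)$ ($n{\left(v,L \right)} = - 5 \left(-4 + \left(- 3 L\right)^{2} - 2 \left(- 3 L\right)\right) v = - 5 \left(-4 + 9 L^{2} + 6 L\right) v = - 5 \left(-4 + 6 L + 9 L^{2}\right) v = - 5 v \left(-4 + 6 L + 9 L^{2}\right)$)
$79 \left(-82 + n{\left(-11,-9 \right)}\right) = 79 \left(-82 + 5 \left(-11\right) \left(4 - 9 \left(-9\right)^{2} - -54\right)\right) = 79 \left(-82 + 5 \left(-11\right) \left(4 - 729 + 54\right)\right) = 79 \left(-82 + 5 \left(-11\right) \left(-671\right)\right) = 79 \left(-82 + 36905\right) = 79 \cdot 36823 = 2909017$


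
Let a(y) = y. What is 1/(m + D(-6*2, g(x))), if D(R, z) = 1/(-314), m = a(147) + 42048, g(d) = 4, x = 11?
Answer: 314/13249229 ≈ 2.3699e-5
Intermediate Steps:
m = 42195 (m = 147 + 42048 = 42195)
D(R, z) = -1/314
1/(m + D(-6*2, g(x))) = 1/(42195 - 1/314) = 1/(13249229/314) = 314/13249229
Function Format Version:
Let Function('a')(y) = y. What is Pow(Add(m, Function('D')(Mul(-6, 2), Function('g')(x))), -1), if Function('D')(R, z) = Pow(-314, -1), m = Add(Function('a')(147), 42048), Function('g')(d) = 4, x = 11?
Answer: Rational(314, 13249229) ≈ 2.3699e-5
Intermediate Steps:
m = 42195 (m = Add(147, 42048) = 42195)
Function('D')(R, z) = Rational(-1, 314)
Pow(Add(m, Function('D')(Mul(-6, 2), Function('g')(x))), -1) = Pow(Add(42195, Rational(-1, 314)), -1) = Pow(Rational(13249229, 314), -1) = Rational(314, 13249229)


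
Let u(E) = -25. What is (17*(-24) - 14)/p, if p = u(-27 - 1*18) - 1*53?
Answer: 211/39 ≈ 5.4103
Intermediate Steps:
p = -78 (p = -25 - 1*53 = -25 - 53 = -78)
(17*(-24) - 14)/p = (17*(-24) - 14)/(-78) = (-408 - 14)*(-1/78) = -422*(-1/78) = 211/39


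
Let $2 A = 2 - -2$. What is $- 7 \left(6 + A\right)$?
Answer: $-56$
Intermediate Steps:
$A = 2$ ($A = \frac{2 - -2}{2} = \frac{2 + 2}{2} = \frac{1}{2} \cdot 4 = 2$)
$- 7 \left(6 + A\right) = - 7 \left(6 + 2\right) = \left(-7\right) 8 = -56$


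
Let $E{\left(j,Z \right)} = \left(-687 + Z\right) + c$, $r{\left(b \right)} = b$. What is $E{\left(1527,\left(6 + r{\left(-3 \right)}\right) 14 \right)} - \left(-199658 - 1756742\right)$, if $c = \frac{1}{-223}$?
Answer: $\frac{436133364}{223} \approx 1.9558 \cdot 10^{6}$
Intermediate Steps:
$c = - \frac{1}{223} \approx -0.0044843$
$E{\left(j,Z \right)} = - \frac{153202}{223} + Z$ ($E{\left(j,Z \right)} = \left(-687 + Z\right) - \frac{1}{223} = - \frac{153202}{223} + Z$)
$E{\left(1527,\left(6 + r{\left(-3 \right)}\right) 14 \right)} - \left(-199658 - 1756742\right) = \left(- \frac{153202}{223} + \left(6 - 3\right) 14\right) - \left(-199658 - 1756742\right) = \left(- \frac{153202}{223} + 3 \cdot 14\right) - \left(-199658 - 1756742\right) = \left(- \frac{153202}{223} + 42\right) - -1956400 = - \frac{143836}{223} + 1956400 = \frac{436133364}{223}$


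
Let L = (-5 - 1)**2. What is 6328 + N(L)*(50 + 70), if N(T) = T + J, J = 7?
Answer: 11488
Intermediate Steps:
L = 36 (L = (-6)**2 = 36)
N(T) = 7 + T (N(T) = T + 7 = 7 + T)
6328 + N(L)*(50 + 70) = 6328 + (7 + 36)*(50 + 70) = 6328 + 43*120 = 6328 + 5160 = 11488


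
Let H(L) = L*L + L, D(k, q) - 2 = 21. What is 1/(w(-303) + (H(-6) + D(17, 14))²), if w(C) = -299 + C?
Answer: 1/2207 ≈ 0.00045310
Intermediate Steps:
D(k, q) = 23 (D(k, q) = 2 + 21 = 23)
H(L) = L + L² (H(L) = L² + L = L + L²)
1/(w(-303) + (H(-6) + D(17, 14))²) = 1/((-299 - 303) + (-6*(1 - 6) + 23)²) = 1/(-602 + (-6*(-5) + 23)²) = 1/(-602 + (30 + 23)²) = 1/(-602 + 53²) = 1/(-602 + 2809) = 1/2207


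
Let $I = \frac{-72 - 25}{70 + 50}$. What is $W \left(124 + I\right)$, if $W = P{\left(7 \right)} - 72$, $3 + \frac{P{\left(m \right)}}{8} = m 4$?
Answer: $\frac{236528}{15} \approx 15769.0$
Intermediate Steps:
$P{\left(m \right)} = -24 + 32 m$ ($P{\left(m \right)} = -24 + 8 m 4 = -24 + 8 \cdot 4 m = -24 + 32 m$)
$I = - \frac{97}{120} \approx -0.80833$
$W = 128$ ($W = \left(-24 + 32 \cdot 7\right) - 72 = \left(-24 + 224\right) - 72 = 200 - 72 = 128$)
$W \left(124 + I\right) = 128 \left(124 - \frac{97}{120}\right) = 128 \cdot \frac{14783}{120} = \frac{236528}{15}$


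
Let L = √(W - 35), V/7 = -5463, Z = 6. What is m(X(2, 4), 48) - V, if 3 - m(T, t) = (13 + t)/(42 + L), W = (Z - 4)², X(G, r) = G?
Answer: 68645418/1795 + 61*I*√31/1795 ≈ 38243.0 + 0.18921*I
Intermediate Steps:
V = -38241 (V = 7*(-5463) = -38241)
W = 4 (W = (6 - 4)² = 2² = 4)
L = I*√31 (L = √(4 - 35) = √(-31) = I*√31 ≈ 5.5678*I)
m(T, t) = 3 - (13 + t)/(42 + I*√31)
m(X(2, 4), 48) - V = (4839/1795 - 42/1795*48 + 13*I*√31/1795 + (1/1795)*I*48*√31) - 1*(-38241) = (4839/1795 - 2016/1795 + 13*I*√31/1795 + 48*I*√31/1795) + 38241 = (2823/1795 + 61*I*√31/1795) + 38241 = 68645418/1795 + 61*I*√31/1795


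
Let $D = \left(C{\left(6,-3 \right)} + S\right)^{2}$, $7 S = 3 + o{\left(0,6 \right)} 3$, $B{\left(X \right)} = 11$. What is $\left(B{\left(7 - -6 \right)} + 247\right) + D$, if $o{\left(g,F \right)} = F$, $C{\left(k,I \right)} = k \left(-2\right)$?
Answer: $339$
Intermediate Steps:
$C{\left(k,I \right)} = - 2 k$
$S = 3$ ($S = \frac{3 + 6 \cdot 3}{7} = \frac{3 + 18}{7} = \frac{1}{7} \cdot 21 = 3$)
$D = 81$ ($D = \left(\left(-2\right) 6 + 3\right)^{2} = \left(-12 + 3\right)^{2} = \left(-9\right)^{2} = 81$)
$\left(B{\left(7 - -6 \right)} + 247\right) + D = \left(11 + 247\right) + 81 = 258 + 81 = 339$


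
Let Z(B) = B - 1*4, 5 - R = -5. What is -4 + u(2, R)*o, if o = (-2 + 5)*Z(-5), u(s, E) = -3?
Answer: 77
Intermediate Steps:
R = 10 (R = 5 - 1*(-5) = 5 + 5 = 10)
Z(B) = -4 + B (Z(B) = B - 4 = -4 + B)
o = -27 (o = (-2 + 5)*(-4 - 5) = 3*(-9) = -27)
-4 + u(2, R)*o = -4 - 3*(-27) = -4 + 81 = 77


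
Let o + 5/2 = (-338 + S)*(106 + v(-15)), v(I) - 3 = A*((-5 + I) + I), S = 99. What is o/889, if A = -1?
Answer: -68837/1778 ≈ -38.716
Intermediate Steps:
v(I) = 8 - 2*I (v(I) = 3 - ((-5 + I) + I) = 3 - (-5 + 2*I) = 3 + (5 - 2*I) = 8 - 2*I)
o = -68837/2 (o = -5/2 + (-338 + 99)*(106 + (8 - 2*(-15))) = -5/2 - 239*(106 + (8 + 30)) = -5/2 - 239*(106 + 38) = -5/2 - 239*144 = -5/2 - 34416 = -68837/2 ≈ -34419.)
o/889 = -68837/2/889 = -68837/2*1/889 = -68837/1778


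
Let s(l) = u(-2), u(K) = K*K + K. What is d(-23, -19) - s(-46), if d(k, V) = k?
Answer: -25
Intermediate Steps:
u(K) = K + K² (u(K) = K² + K = K + K²)
s(l) = 2 (s(l) = -2*(1 - 2) = -2*(-1) = 2)
d(-23, -19) - s(-46) = -23 - 1*2 = -23 - 2 = -25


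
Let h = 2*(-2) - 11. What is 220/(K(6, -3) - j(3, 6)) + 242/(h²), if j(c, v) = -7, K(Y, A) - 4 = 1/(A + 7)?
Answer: 4642/225 ≈ 20.631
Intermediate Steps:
K(Y, A) = 4 + 1/(7 + A) (K(Y, A) = 4 + 1/(A + 7) = 4 + 1/(7 + A))
h = -15 (h = -4 - 11 = -15)
220/(K(6, -3) - j(3, 6)) + 242/(h²) = 220/((29 + 4*(-3))/(7 - 3) - 1*(-7)) + 242/((-15)²) = 220/((29 - 12)/4 + 7) + 242/225 = 220/((¼)*17 + 7) + 242*(1/225) = 220/(17/4 + 7) + 242/225 = 220/(45/4) + 242/225 = 220*(4/45) + 242/225 = 176/9 + 242/225 = 4642/225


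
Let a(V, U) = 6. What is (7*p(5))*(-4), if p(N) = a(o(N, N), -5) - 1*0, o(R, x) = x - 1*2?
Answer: -168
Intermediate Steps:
o(R, x) = -2 + x (o(R, x) = x - 2 = -2 + x)
p(N) = 6 (p(N) = 6 - 1*0 = 6 + 0 = 6)
(7*p(5))*(-4) = (7*6)*(-4) = 42*(-4) = -168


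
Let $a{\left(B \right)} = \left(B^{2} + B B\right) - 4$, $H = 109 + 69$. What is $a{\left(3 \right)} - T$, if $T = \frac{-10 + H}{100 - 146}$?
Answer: $\frac{406}{23} \approx 17.652$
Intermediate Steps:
$H = 178$
$T = - \frac{84}{23}$ ($T = \frac{-10 + 178}{100 - 146} = \frac{168}{-46} = 168 \left(- \frac{1}{46}\right) = - \frac{84}{23} \approx -3.6522$)
$a{\left(B \right)} = -4 + 2 B^{2}$ ($a{\left(B \right)} = \left(B^{2} + B^{2}\right) - 4 = 2 B^{2} - 4 = -4 + 2 B^{2}$)
$a{\left(3 \right)} - T = \left(-4 + 2 \cdot 3^{2}\right) - - \frac{84}{23} = \left(-4 + 2 \cdot 9\right) + \frac{84}{23} = \left(-4 + 18\right) + \frac{84}{23} = 14 + \frac{84}{23} = \frac{406}{23}$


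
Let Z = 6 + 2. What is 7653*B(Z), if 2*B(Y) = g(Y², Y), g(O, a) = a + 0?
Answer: 30612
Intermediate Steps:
g(O, a) = a
Z = 8
B(Y) = Y/2
7653*B(Z) = 7653*((½)*8) = 7653*4 = 30612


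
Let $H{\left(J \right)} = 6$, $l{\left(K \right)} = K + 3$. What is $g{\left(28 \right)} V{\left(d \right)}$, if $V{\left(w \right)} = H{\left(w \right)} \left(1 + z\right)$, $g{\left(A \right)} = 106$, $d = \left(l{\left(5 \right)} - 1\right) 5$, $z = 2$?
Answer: $1908$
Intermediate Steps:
$l{\left(K \right)} = 3 + K$
$d = 35$ ($d = \left(\left(3 + 5\right) - 1\right) 5 = \left(8 - 1\right) 5 = 7 \cdot 5 = 35$)
$V{\left(w \right)} = 18$ ($V{\left(w \right)} = 6 \left(1 + 2\right) = 6 \cdot 3 = 18$)
$g{\left(28 \right)} V{\left(d \right)} = 106 \cdot 18 = 1908$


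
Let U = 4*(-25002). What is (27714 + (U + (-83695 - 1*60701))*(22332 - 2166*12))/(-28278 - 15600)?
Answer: -149091059/7313 ≈ -20387.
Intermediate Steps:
U = -100008
(27714 + (U + (-83695 - 1*60701))*(22332 - 2166*12))/(-28278 - 15600) = (27714 + (-100008 + (-83695 - 1*60701))*(22332 - 2166*12))/(-28278 - 15600) = (27714 + (-100008 + (-83695 - 60701))*(22332 - 25992))/(-43878) = (27714 + (-100008 - 144396)*(-3660))*(-1/43878) = (27714 - 244404*(-3660))*(-1/43878) = (27714 + 894518640)*(-1/43878) = 894546354*(-1/43878) = -149091059/7313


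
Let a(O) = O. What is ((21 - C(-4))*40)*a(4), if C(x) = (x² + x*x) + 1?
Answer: -1920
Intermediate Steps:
C(x) = 1 + 2*x² (C(x) = (x² + x²) + 1 = 2*x² + 1 = 1 + 2*x²)
((21 - C(-4))*40)*a(4) = ((21 - (1 + 2*(-4)²))*40)*4 = ((21 - (1 + 2*16))*40)*4 = ((21 - (1 + 32))*40)*4 = ((21 - 1*33)*40)*4 = ((21 - 33)*40)*4 = -12*40*4 = -480*4 = -1920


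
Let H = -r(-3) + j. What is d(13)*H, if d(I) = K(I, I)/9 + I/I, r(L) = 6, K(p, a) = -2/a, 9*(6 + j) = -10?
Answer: -13570/1053 ≈ -12.887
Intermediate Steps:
j = -64/9 (j = -6 + (⅑)*(-10) = -6 - 10/9 = -64/9 ≈ -7.1111)
d(I) = 1 - 2/(9*I) (d(I) = -2/I/9 + I/I = -2/I*(⅑) + 1 = -2/(9*I) + 1 = 1 - 2/(9*I))
H = -118/9 (H = -1*6 - 64/9 = -6 - 64/9 = -118/9 ≈ -13.111)
d(13)*H = ((-2/9 + 13)/13)*(-118/9) = ((1/13)*(115/9))*(-118/9) = (115/117)*(-118/9) = -13570/1053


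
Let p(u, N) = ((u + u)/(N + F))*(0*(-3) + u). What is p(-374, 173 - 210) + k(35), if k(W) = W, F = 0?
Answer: -278457/37 ≈ -7525.9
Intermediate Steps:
p(u, N) = 2*u²/N (p(u, N) = ((u + u)/(N + 0))*(0*(-3) + u) = ((2*u)/N)*(0 + u) = (2*u/N)*u = 2*u²/N)
p(-374, 173 - 210) + k(35) = 2*(-374)²/(173 - 210) + 35 = 2*139876/(-37) + 35 = 2*(-1/37)*139876 + 35 = -279752/37 + 35 = -278457/37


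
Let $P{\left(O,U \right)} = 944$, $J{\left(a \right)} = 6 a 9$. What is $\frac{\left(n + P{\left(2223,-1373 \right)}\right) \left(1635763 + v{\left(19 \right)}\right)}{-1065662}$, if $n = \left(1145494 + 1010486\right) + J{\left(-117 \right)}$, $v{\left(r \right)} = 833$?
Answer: $- \frac{135372045276}{40987} \approx -3.3028 \cdot 10^{6}$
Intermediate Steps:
$J{\left(a \right)} = 54 a$
$n = 2149662$ ($n = \left(1145494 + 1010486\right) + 54 \left(-117\right) = 2155980 - 6318 = 2149662$)
$\frac{\left(n + P{\left(2223,-1373 \right)}\right) \left(1635763 + v{\left(19 \right)}\right)}{-1065662} = \frac{\left(2149662 + 944\right) \left(1635763 + 833\right)}{-1065662} = 2150606 \cdot 1636596 \left(- \frac{1}{1065662}\right) = 3519673177176 \left(- \frac{1}{1065662}\right) = - \frac{135372045276}{40987}$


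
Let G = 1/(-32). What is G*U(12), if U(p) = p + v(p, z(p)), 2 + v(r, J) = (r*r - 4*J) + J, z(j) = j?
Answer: -59/16 ≈ -3.6875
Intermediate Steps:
v(r, J) = -2 + r**2 - 3*J (v(r, J) = -2 + ((r*r - 4*J) + J) = -2 + ((r**2 - 4*J) + J) = -2 + (r**2 - 3*J) = -2 + r**2 - 3*J)
U(p) = -2 + p**2 - 2*p (U(p) = p + (-2 + p**2 - 3*p) = -2 + p**2 - 2*p)
G = -1/32 ≈ -0.031250
G*U(12) = -(-2 + 12**2 - 2*12)/32 = -(-2 + 144 - 24)/32 = -1/32*118 = -59/16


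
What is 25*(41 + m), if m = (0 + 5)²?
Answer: 1650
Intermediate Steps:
m = 25 (m = 5² = 25)
25*(41 + m) = 25*(41 + 25) = 25*66 = 1650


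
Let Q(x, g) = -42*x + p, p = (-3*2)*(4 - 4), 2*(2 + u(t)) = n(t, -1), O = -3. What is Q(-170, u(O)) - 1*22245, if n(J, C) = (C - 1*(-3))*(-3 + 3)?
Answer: -15105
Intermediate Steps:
n(J, C) = 0 (n(J, C) = (C + 3)*0 = (3 + C)*0 = 0)
u(t) = -2 (u(t) = -2 + (½)*0 = -2 + 0 = -2)
p = 0 (p = -6*0 = 0)
Q(x, g) = -42*x (Q(x, g) = -42*x + 0 = -42*x)
Q(-170, u(O)) - 1*22245 = -42*(-170) - 1*22245 = 7140 - 22245 = -15105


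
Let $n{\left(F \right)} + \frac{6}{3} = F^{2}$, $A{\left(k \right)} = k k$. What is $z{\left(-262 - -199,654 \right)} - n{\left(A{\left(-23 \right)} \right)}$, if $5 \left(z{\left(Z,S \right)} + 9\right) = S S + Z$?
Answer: $- \frac{971587}{5} \approx -1.9432 \cdot 10^{5}$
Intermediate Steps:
$z{\left(Z,S \right)} = -9 + \frac{Z}{5} + \frac{S^{2}}{5}$ ($z{\left(Z,S \right)} = -9 + \frac{S S + Z}{5} = -9 + \frac{S^{2} + Z}{5} = -9 + \frac{Z + S^{2}}{5} = -9 + \left(\frac{Z}{5} + \frac{S^{2}}{5}\right) = -9 + \frac{Z}{5} + \frac{S^{2}}{5}$)
$A{\left(k \right)} = k^{2}$
$n{\left(F \right)} = -2 + F^{2}$
$z{\left(-262 - -199,654 \right)} - n{\left(A{\left(-23 \right)} \right)} = \left(-9 + \frac{-262 - -199}{5} + \frac{654^{2}}{5}\right) - \left(-2 + \left(\left(-23\right)^{2}\right)^{2}\right) = \left(-9 + \frac{-262 + 199}{5} + \frac{1}{5} \cdot 427716\right) - \left(-2 + 529^{2}\right) = \left(-9 + \frac{1}{5} \left(-63\right) + \frac{427716}{5}\right) - \left(-2 + 279841\right) = \left(-9 - \frac{63}{5} + \frac{427716}{5}\right) - 279839 = \frac{427608}{5} - 279839 = - \frac{971587}{5}$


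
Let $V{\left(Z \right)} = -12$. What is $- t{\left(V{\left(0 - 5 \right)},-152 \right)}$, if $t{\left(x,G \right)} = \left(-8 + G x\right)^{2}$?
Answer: $-3297856$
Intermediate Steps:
$- t{\left(V{\left(0 - 5 \right)},-152 \right)} = - \left(-8 - -1824\right)^{2} = - \left(-8 + 1824\right)^{2} = - 1816^{2} = \left(-1\right) 3297856 = -3297856$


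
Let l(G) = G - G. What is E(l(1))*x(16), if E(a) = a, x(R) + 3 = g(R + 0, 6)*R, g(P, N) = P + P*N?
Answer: 0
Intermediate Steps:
l(G) = 0
g(P, N) = P + N*P
x(R) = -3 + 7*R**2 (x(R) = -3 + ((R + 0)*(1 + 6))*R = -3 + (R*7)*R = -3 + (7*R)*R = -3 + 7*R**2)
E(l(1))*x(16) = 0*(-3 + 7*16**2) = 0*(-3 + 7*256) = 0*(-3 + 1792) = 0*1789 = 0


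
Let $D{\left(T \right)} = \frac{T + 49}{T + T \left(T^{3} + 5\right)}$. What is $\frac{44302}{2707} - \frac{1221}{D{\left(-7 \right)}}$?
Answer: $- \frac{371200809}{5414} \approx -68563.0$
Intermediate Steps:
$D{\left(T \right)} = \frac{49 + T}{T + T \left(5 + T^{3}\right)}$
$\frac{44302}{2707} - \frac{1221}{D{\left(-7 \right)}} = \frac{44302}{2707} - \frac{1221}{\frac{1}{-7} \frac{1}{6 + \left(-7\right)^{3}} \left(49 - 7\right)} = 44302 \cdot \frac{1}{2707} - \frac{1221}{\left(- \frac{1}{7}\right) \frac{1}{6 - 343} \cdot 42} = \frac{44302}{2707} - \frac{1221}{\left(- \frac{1}{7}\right) \frac{1}{-337} \cdot 42} = \frac{44302}{2707} - \frac{1221}{\left(- \frac{1}{7}\right) \left(- \frac{1}{337}\right) 42} = \frac{44302}{2707} - \frac{1221}{\frac{6}{337}} = \frac{44302}{2707} - \frac{137159}{2} = - \frac{371200809}{5414}$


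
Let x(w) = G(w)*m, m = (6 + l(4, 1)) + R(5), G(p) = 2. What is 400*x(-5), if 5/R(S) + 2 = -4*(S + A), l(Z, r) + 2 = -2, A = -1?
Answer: 12400/9 ≈ 1377.8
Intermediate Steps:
l(Z, r) = -4 (l(Z, r) = -2 - 2 = -4)
R(S) = 5/(2 - 4*S) (R(S) = 5/(-2 - 4*(S - 1)) = 5/(-2 - 4*(-1 + S)) = 5/(-2 + (4 - 4*S)) = 5/(2 - 4*S))
m = 31/18 (m = (6 - 4) - 5/(-2 + 4*5) = 2 - 5/(-2 + 20) = 2 - 5/18 = 31/18 ≈ 1.7222)
x(w) = 31/9 (x(w) = 2*(31/18) = 31/9)
400*x(-5) = 400*(31/9) = 12400/9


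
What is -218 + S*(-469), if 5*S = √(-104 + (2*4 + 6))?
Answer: -218 - 1407*I*√10/5 ≈ -218.0 - 889.87*I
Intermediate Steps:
S = 3*I*√10/5 (S = √(-104 + (2*4 + 6))/5 = √(-104 + (8 + 6))/5 = √(-104 + 14)/5 = √(-90)/5 = (3*I*√10)/5 = 3*I*√10/5 ≈ 1.8974*I)
-218 + S*(-469) = -218 + (3*I*√10/5)*(-469) = -218 - 1407*I*√10/5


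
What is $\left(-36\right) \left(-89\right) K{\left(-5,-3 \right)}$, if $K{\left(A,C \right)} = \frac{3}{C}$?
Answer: $-3204$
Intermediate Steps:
$\left(-36\right) \left(-89\right) K{\left(-5,-3 \right)} = \left(-36\right) \left(-89\right) \frac{3}{-3} = 3204 \cdot 3 \left(- \frac{1}{3}\right) = 3204 \left(-1\right) = -3204$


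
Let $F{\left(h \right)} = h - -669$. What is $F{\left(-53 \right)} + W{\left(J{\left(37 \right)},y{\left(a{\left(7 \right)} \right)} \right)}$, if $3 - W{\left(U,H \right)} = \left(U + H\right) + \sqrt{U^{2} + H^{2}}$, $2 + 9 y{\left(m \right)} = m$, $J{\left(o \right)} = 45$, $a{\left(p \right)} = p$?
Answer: $\frac{5161}{9} - \frac{5 \sqrt{6562}}{9} \approx 528.44$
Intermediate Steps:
$F{\left(h \right)} = 669 + h$ ($F{\left(h \right)} = h + 669 = 669 + h$)
$y{\left(m \right)} = - \frac{2}{9} + \frac{m}{9}$
$W{\left(U,H \right)} = 3 - H - U - \sqrt{H^{2} + U^{2}}$ ($W{\left(U,H \right)} = 3 - \left(\left(U + H\right) + \sqrt{U^{2} + H^{2}}\right) = 3 - \left(\left(H + U\right) + \sqrt{H^{2} + U^{2}}\right) = 3 - \left(H + U + \sqrt{H^{2} + U^{2}}\right) = 3 - H - U - \sqrt{H^{2} + U^{2}}$)
$F{\left(-53 \right)} + W{\left(J{\left(37 \right)},y{\left(a{\left(7 \right)} \right)} \right)} = \left(669 - 53\right) - \left(\frac{376}{9} + \frac{7}{9} + \sqrt{\left(- \frac{2}{9} + \frac{1}{9} \cdot 7\right)^{2} + 45^{2}}\right) = 616 - \left(\frac{383}{9} + \sqrt{\left(- \frac{2}{9} + \frac{7}{9}\right)^{2} + 2025}\right) = 616 - \left(\frac{383}{9} + \sqrt{\left(\frac{5}{9}\right)^{2} + 2025}\right) = 616 - \left(\frac{383}{9} + \sqrt{\frac{25}{81} + 2025}\right) = 616 - \left(\frac{383}{9} + \sqrt{\frac{164050}{81}}\right) = 616 - \left(\frac{383}{9} + \frac{5 \sqrt{6562}}{9}\right) = \frac{5161}{9} - \frac{5 \sqrt{6562}}{9}$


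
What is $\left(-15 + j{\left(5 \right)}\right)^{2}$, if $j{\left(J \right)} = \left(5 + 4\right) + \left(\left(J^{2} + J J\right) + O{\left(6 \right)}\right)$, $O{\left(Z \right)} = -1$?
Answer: $1849$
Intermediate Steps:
$j{\left(J \right)} = 8 + 2 J^{2}$ ($j{\left(J \right)} = \left(5 + 4\right) - \left(1 - J^{2} - J J\right) = 9 + \left(\left(J^{2} + J^{2}\right) - 1\right) = 9 + \left(2 J^{2} - 1\right) = 9 + \left(-1 + 2 J^{2}\right) = 8 + 2 J^{2}$)
$\left(-15 + j{\left(5 \right)}\right)^{2} = \left(-15 + \left(8 + 2 \cdot 5^{2}\right)\right)^{2} = \left(-15 + \left(8 + 2 \cdot 25\right)\right)^{2} = \left(-15 + \left(8 + 50\right)\right)^{2} = \left(-15 + 58\right)^{2} = 43^{2} = 1849$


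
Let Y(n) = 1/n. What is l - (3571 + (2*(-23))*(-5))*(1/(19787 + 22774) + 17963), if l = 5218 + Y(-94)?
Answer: -91046230718095/1333578 ≈ -6.8272e+7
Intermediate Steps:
l = 490491/94 (l = 5218 + 1/(-94) = 5218 - 1/94 = 490491/94 ≈ 5218.0)
l - (3571 + (2*(-23))*(-5))*(1/(19787 + 22774) + 17963) = 490491/94 - (3571 + (2*(-23))*(-5))*(1/(19787 + 22774) + 17963) = 490491/94 - (3571 - 46*(-5))*(1/42561 + 17963) = 490491/94 - (3571 + 230)*(1/42561 + 17963) = 490491/94 - 3801*764523244/42561 = 490491/94 - 1*968650950148/14187 = 490491/94 - 968650950148/14187 = -91046230718095/1333578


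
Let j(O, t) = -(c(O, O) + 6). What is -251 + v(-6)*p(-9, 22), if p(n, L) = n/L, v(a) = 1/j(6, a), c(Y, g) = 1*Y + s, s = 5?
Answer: -93865/374 ≈ -250.98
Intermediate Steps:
c(Y, g) = 5 + Y (c(Y, g) = 1*Y + 5 = Y + 5 = 5 + Y)
j(O, t) = -11 - O (j(O, t) = -((5 + O) + 6) = -(11 + O) = -11 - O)
v(a) = -1/17 (v(a) = 1/(-11 - 1*6) = 1/(-11 - 6) = 1/(-17) = -1/17)
-251 + v(-6)*p(-9, 22) = -251 - (-9)/(17*22) = -251 - 1/17*(-9/22) = -251 + 9/374 = -93865/374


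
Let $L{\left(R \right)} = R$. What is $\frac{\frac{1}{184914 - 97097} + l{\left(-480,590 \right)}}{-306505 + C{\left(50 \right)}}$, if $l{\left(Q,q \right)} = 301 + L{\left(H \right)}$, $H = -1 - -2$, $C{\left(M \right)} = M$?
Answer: $- \frac{5304147}{5382391747} \approx -0.00098546$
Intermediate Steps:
$H = 1$ ($H = -1 + 2 = 1$)
$l{\left(Q,q \right)} = 302$ ($l{\left(Q,q \right)} = 301 + 1 = 302$)
$\frac{\frac{1}{184914 - 97097} + l{\left(-480,590 \right)}}{-306505 + C{\left(50 \right)}} = \frac{\frac{1}{184914 - 97097} + 302}{-306505 + 50} = \frac{\frac{1}{87817} + 302}{-306455} = \left(\frac{1}{87817} + 302\right) \left(- \frac{1}{306455}\right) = \frac{26520735}{87817} \left(- \frac{1}{306455}\right) = - \frac{5304147}{5382391747}$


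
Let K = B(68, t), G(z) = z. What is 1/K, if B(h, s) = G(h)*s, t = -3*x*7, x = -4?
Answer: 1/5712 ≈ 0.00017507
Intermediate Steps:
t = 84 (t = -3*(-4)*7 = 12*7 = 84)
B(h, s) = h*s
K = 5712 (K = 68*84 = 5712)
1/K = 1/5712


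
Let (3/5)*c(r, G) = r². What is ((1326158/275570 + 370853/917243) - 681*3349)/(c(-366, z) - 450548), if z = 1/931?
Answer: 288235595475447293/28725186283490440 ≈ 10.034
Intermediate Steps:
z = 1/931 ≈ 0.0010741
c(r, G) = 5*r²/3
((1326158/275570 + 370853/917243) - 681*3349)/(c(-366, z) - 450548) = ((1326158/275570 + 370853/917243) - 681*3349)/((5/3)*(-366)² - 450548) = ((1326158*(1/275570) + 370853*(1/917243)) - 2280669)/((5/3)*133956 - 450548) = ((663079/137785 + 370853/917243) - 2280669)/(223260 - 450548) = (659302551802/126382326755 - 2280669)/(-227288) = -288235595475447293/126382326755*(-1/227288) = 288235595475447293/28725186283490440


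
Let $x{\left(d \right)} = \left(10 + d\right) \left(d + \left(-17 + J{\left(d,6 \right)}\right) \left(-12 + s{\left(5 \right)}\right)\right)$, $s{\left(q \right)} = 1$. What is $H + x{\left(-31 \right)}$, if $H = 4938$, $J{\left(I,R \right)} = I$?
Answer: $-5499$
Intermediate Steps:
$x{\left(d \right)} = \left(10 + d\right) \left(187 - 10 d\right)$ ($x{\left(d \right)} = \left(10 + d\right) \left(d + \left(-17 + d\right) \left(-12 + 1\right)\right) = \left(10 + d\right) \left(d + \left(-17 + d\right) \left(-11\right)\right) = \left(10 + d\right) \left(d - \left(-187 + 11 d\right)\right) = \left(10 + d\right) \left(187 - 10 d\right)$)
$H + x{\left(-31 \right)} = 4938 + \left(1870 - 10 \left(-31\right)^{2} + 87 \left(-31\right)\right) = 4938 - 10437 = -5499$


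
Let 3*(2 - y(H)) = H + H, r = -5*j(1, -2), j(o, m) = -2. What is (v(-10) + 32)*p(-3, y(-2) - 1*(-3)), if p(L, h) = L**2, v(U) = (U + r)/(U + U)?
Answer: 288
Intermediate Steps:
r = 10 (r = -5*(-2) = 10)
y(H) = 2 - 2*H/3 (y(H) = 2 - (H + H)/3 = 2 - 2*H/3)
v(U) = (10 + U)/(2*U) (v(U) = (U + 10)/(U + U) = (10 + U)/((2*U)) = (10 + U)*(1/(2*U)) = (10 + U)/(2*U))
(v(-10) + 32)*p(-3, y(-2) - 1*(-3)) = ((1/2)*(10 - 10)/(-10) + 32)*(-3)**2 = ((1/2)*(-1/10)*0 + 32)*9 = (0 + 32)*9 = 32*9 = 288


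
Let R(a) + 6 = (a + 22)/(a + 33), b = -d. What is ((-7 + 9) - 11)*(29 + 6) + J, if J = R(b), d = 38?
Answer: -1589/5 ≈ -317.80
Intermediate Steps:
b = -38 (b = -1*38 = -38)
R(a) = -6 + (22 + a)/(33 + a) (R(a) = -6 + (a + 22)/(a + 33) = -6 + (22 + a)/(33 + a))
J = -14/5 (J = (-176 - 5*(-38))/(33 - 38) = (-176 + 190)/(-5) = -⅕*14 = -14/5 ≈ -2.8000)
((-7 + 9) - 11)*(29 + 6) + J = ((-7 + 9) - 11)*(29 + 6) - 14/5 = (2 - 11)*35 - 14/5 = -9*35 - 14/5 = -315 - 14/5 = -1589/5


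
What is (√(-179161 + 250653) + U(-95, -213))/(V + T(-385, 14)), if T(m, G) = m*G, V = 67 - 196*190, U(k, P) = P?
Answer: 213/42563 - 2*√17873/42563 ≈ -0.0012776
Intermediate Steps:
V = -37173 (V = 67 - 37240 = -37173)
T(m, G) = G*m
(√(-179161 + 250653) + U(-95, -213))/(V + T(-385, 14)) = (√(-179161 + 250653) - 213)/(-37173 + 14*(-385)) = (√71492 - 213)/(-37173 - 5390) = (2*√17873 - 213)/(-42563) = (-213 + 2*√17873)*(-1/42563) = 213/42563 - 2*√17873/42563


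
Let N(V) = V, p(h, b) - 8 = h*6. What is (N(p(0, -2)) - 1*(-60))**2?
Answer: 4624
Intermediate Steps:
p(h, b) = 8 + 6*h (p(h, b) = 8 + h*6 = 8 + 6*h)
(N(p(0, -2)) - 1*(-60))**2 = ((8 + 6*0) - 1*(-60))**2 = ((8 + 0) + 60)**2 = (8 + 60)**2 = 68**2 = 4624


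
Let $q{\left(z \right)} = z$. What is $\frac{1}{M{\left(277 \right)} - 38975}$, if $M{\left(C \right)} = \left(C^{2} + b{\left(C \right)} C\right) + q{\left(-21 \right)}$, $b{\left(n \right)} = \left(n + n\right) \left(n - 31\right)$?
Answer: $\frac{1}{37788401} \approx 2.6463 \cdot 10^{-8}$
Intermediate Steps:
$b{\left(n \right)} = 2 n \left(-31 + n\right)$
$M{\left(C \right)} = -21 + C^{2} + 2 C^{2} \left(-31 + C\right)$ ($M{\left(C \right)} = \left(C^{2} + 2 C \left(-31 + C\right) C\right) - 21 = \left(C^{2} + 2 C^{2} \left(-31 + C\right)\right) - 21 = -21 + C^{2} + 2 C^{2} \left(-31 + C\right)$)
$\frac{1}{M{\left(277 \right)} - 38975} = \frac{1}{\left(-21 - 61 \cdot 277^{2} + 2 \cdot 277^{3}\right) - 38975} = \frac{1}{\left(-21 - 4680469 + 2 \cdot 21253933\right) - 38975} = \frac{1}{\left(-21 - 4680469 + 42507866\right) - 38975} = \frac{1}{37827376 - 38975} = \frac{1}{37788401}$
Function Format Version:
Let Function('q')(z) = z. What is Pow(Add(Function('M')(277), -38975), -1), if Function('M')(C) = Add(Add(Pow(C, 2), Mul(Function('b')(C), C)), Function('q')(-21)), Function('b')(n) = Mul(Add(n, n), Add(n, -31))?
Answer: Rational(1, 37788401) ≈ 2.6463e-8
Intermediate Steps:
Function('b')(n) = Mul(2, n, Add(-31, n)) (Function('b')(n) = Mul(Mul(2, n), Add(-31, n)) = Mul(2, n, Add(-31, n)))
Function('M')(C) = Add(-21, Pow(C, 2), Mul(2, Pow(C, 2), Add(-31, C))) (Function('M')(C) = Add(Add(Pow(C, 2), Mul(Mul(2, C, Add(-31, C)), C)), -21) = Add(Add(Pow(C, 2), Mul(2, Pow(C, 2), Add(-31, C))), -21) = Add(-21, Pow(C, 2), Mul(2, Pow(C, 2), Add(-31, C))))
Pow(Add(Function('M')(277), -38975), -1) = Pow(Add(Add(-21, Mul(-61, Pow(277, 2)), Mul(2, Pow(277, 3))), -38975), -1) = Pow(Add(Add(-21, Mul(-61, 76729), Mul(2, 21253933)), -38975), -1) = Pow(Add(Add(-21, -4680469, 42507866), -38975), -1) = Pow(Add(37827376, -38975), -1) = Pow(37788401, -1) = Rational(1, 37788401)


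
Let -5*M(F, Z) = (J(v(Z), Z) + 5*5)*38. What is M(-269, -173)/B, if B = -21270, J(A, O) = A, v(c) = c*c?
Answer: 569126/53175 ≈ 10.703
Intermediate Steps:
v(c) = c²
M(F, Z) = -190 - 38*Z²/5 (M(F, Z) = -(Z² + 5*5)*38/5 = -(Z² + 25)*38/5 = -(25 + Z²)*38/5 = -(950 + 38*Z²)/5 = -190 - 38*Z²/5)
M(-269, -173)/B = (-190 - 38/5*(-173)²)/(-21270) = (-190 - 38/5*29929)*(-1/21270) = (-190 - 1137302/5)*(-1/21270) = -1138252/5*(-1/21270) = 569126/53175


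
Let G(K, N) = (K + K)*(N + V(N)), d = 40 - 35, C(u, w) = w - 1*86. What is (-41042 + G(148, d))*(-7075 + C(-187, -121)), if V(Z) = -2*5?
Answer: 309645204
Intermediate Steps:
V(Z) = -10
C(u, w) = -86 + w (C(u, w) = w - 86 = -86 + w)
d = 5
G(K, N) = 2*K*(-10 + N) (G(K, N) = (K + K)*(N - 10) = (2*K)*(-10 + N) = 2*K*(-10 + N))
(-41042 + G(148, d))*(-7075 + C(-187, -121)) = (-41042 + 2*148*(-10 + 5))*(-7075 + (-86 - 121)) = (-41042 + 2*148*(-5))*(-7075 - 207) = (-41042 - 1480)*(-7282) = -42522*(-7282) = 309645204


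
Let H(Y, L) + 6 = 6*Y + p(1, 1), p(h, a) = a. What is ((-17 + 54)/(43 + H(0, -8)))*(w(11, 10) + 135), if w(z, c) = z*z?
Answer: 4736/19 ≈ 249.26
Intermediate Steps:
H(Y, L) = -5 + 6*Y (H(Y, L) = -6 + (6*Y + 1) = -6 + (1 + 6*Y) = -5 + 6*Y)
w(z, c) = z²
((-17 + 54)/(43 + H(0, -8)))*(w(11, 10) + 135) = ((-17 + 54)/(43 + (-5 + 6*0)))*(11² + 135) = (37/(43 + (-5 + 0)))*(121 + 135) = (37/(43 - 5))*256 = (37/38)*256 = 4736/19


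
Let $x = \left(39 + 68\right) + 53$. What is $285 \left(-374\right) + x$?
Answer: $-106430$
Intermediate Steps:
$x = 160$ ($x = 107 + 53 = 160$)
$285 \left(-374\right) + x = 285 \left(-374\right) + 160 = -106590 + 160 = -106430$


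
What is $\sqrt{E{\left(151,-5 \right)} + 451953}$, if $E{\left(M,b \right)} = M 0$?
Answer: $3 \sqrt{50217} \approx 672.27$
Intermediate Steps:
$E{\left(M,b \right)} = 0$
$\sqrt{E{\left(151,-5 \right)} + 451953} = \sqrt{0 + 451953} = \sqrt{451953} = 3 \sqrt{50217}$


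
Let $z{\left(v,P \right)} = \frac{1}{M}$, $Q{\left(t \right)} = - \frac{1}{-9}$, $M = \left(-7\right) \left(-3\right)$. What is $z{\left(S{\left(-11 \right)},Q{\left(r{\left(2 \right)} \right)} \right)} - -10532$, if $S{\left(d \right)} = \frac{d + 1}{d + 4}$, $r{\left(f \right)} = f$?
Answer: $\frac{221173}{21} \approx 10532.0$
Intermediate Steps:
$M = 21$
$Q{\left(t \right)} = \frac{1}{9}$ ($Q{\left(t \right)} = \left(-1\right) \left(- \frac{1}{9}\right) = \frac{1}{9}$)
$S{\left(d \right)} = \frac{1 + d}{4 + d}$
$z{\left(v,P \right)} = \frac{1}{21}$
$z{\left(S{\left(-11 \right)},Q{\left(r{\left(2 \right)} \right)} \right)} - -10532 = \frac{1}{21} - -10532 = \frac{1}{21} + 10532 = \frac{221173}{21}$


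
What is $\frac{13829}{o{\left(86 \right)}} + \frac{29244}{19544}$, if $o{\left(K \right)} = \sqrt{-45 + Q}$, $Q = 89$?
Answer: $\frac{7311}{4886} + \frac{13829 \sqrt{11}}{22} \approx 2086.3$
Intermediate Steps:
$o{\left(K \right)} = 2 \sqrt{11}$ ($o{\left(K \right)} = \sqrt{-45 + 89} = \sqrt{44} = 2 \sqrt{11}$)
$\frac{13829}{o{\left(86 \right)}} + \frac{29244}{19544} = \frac{13829}{2 \sqrt{11}} + \frac{29244}{19544} = 13829 \frac{\sqrt{11}}{22} + 29244 \cdot \frac{1}{19544} = \frac{13829 \sqrt{11}}{22} + \frac{7311}{4886} = \frac{7311}{4886} + \frac{13829 \sqrt{11}}{22}$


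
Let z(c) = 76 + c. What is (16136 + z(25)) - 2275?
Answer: 13962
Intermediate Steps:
(16136 + z(25)) - 2275 = (16136 + (76 + 25)) - 2275 = (16136 + 101) - 2275 = 16237 - 2275 = 13962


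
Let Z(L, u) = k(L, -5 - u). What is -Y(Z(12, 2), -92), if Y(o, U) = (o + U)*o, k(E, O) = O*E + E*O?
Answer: -43680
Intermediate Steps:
k(E, O) = 2*E*O (k(E, O) = E*O + E*O = 2*E*O)
Z(L, u) = 2*L*(-5 - u)
Y(o, U) = o*(U + o) (Y(o, U) = (U + o)*o = o*(U + o))
-Y(Z(12, 2), -92) = -(-2*12*(5 + 2))*(-92 - 2*12*(5 + 2)) = -(-2*12*7)*(-92 - 2*12*7) = -(-168)*(-92 - 168) = -(-168)*(-260) = -1*43680 = -43680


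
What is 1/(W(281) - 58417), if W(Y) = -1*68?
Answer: -1/58485 ≈ -1.7098e-5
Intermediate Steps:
W(Y) = -68
1/(W(281) - 58417) = 1/(-68 - 58417) = 1/(-58485) = -1/58485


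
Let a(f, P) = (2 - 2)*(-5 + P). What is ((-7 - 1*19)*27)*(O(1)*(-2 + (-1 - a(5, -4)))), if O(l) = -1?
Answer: -2106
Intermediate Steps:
a(f, P) = 0 (a(f, P) = 0*(-5 + P) = 0)
((-7 - 1*19)*27)*(O(1)*(-2 + (-1 - a(5, -4)))) = ((-7 - 1*19)*27)*(-(-2 + (-1 - 1*0))) = ((-7 - 19)*27)*(-(-2 + (-1 + 0))) = (-26*27)*(-(-2 - 1)) = -(-702)*(-3) = -702*3 = -2106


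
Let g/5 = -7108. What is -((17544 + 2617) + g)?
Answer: 15379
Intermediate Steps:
g = -35540 (g = 5*(-7108) = -35540)
-((17544 + 2617) + g) = -((17544 + 2617) - 35540) = -(20161 - 35540) = -1*(-15379) = 15379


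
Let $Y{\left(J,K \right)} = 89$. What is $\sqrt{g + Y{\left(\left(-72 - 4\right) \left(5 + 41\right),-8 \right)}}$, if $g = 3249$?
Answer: $\sqrt{3338} \approx 57.775$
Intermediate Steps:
$\sqrt{g + Y{\left(\left(-72 - 4\right) \left(5 + 41\right),-8 \right)}} = \sqrt{3249 + 89} = \sqrt{3338}$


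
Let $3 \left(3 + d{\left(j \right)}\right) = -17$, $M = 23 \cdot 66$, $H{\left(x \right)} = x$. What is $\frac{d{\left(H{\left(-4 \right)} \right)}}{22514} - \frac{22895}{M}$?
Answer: $- \frac{257735593}{17088126} \approx -15.083$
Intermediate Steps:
$M = 1518$
$d{\left(j \right)} = - \frac{26}{3}$ ($d{\left(j \right)} = -3 + \frac{1}{3} \left(-17\right) = -3 - \frac{17}{3} = - \frac{26}{3}$)
$\frac{d{\left(H{\left(-4 \right)} \right)}}{22514} - \frac{22895}{M} = - \frac{26}{3 \cdot 22514} - \frac{22895}{1518} = \left(- \frac{26}{3}\right) \frac{1}{22514} - \frac{22895}{1518} = - \frac{13}{33771} - \frac{22895}{1518} = - \frac{257735593}{17088126}$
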